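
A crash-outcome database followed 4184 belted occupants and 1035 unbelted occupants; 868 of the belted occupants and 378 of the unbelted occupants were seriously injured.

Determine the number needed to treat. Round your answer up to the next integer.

risk, belted occupants = 868/4184 = 0.207457
risk, unbelted occupants = 378/1035 = 0.365217
absolute risk difference = 0.157760
1 / 0.157760 = 6.339 → round up → 7

7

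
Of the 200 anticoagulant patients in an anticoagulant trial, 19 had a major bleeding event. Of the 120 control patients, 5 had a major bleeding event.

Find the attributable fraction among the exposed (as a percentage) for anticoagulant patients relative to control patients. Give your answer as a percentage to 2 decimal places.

risk, anticoagulant patients = 19/200 = 0.09500
risk, control patients = 5/120 = 0.04167
AR% = (0.09500 − 0.04167) / 0.09500 = 0.5614 → 56.14%

56.14%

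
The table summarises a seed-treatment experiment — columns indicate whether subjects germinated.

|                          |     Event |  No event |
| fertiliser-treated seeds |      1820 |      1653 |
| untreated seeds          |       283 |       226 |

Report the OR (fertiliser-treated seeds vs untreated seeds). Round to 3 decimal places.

odds, fertiliser-treated seeds = 1820/1653 = 1.1010
odds, untreated seeds = 283/226 = 1.2522
OR = 1.1010 / 1.2522 = 0.879

OR: 0.879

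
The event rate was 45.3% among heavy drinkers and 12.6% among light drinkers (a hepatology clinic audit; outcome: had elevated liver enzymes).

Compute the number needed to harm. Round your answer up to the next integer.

absolute risk difference = 0.327000
1 / 0.327000 = 3.058 → round up → 4

NNH ≈ 4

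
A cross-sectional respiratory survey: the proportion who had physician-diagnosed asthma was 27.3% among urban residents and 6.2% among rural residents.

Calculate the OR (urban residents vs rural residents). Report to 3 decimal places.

OR = 5.681

odds, urban residents = 0.2730/0.7270 = 0.3755
odds, rural residents = 0.0620/0.9380 = 0.0661
OR = 0.3755 / 0.0661 = 5.681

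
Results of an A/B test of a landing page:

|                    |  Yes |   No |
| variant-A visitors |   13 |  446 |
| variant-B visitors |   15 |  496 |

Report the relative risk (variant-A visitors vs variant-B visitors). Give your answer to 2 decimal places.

risk, variant-A visitors = 13/459 = 0.02832
risk, variant-B visitors = 15/511 = 0.02935
RR = 0.02832 / 0.02935 = 0.96

0.96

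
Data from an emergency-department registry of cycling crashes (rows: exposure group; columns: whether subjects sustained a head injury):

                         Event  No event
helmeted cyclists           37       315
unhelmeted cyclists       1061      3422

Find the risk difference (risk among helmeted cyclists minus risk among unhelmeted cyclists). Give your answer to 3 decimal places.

risk, helmeted cyclists = 37/352 = 0.1051
risk, unhelmeted cyclists = 1061/4483 = 0.2367
risk difference = 0.1051 − 0.2367 = -0.132

-0.132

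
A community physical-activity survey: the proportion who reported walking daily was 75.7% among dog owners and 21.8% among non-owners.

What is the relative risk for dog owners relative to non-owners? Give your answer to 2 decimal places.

RR = 0.7570 / 0.2180 = 3.47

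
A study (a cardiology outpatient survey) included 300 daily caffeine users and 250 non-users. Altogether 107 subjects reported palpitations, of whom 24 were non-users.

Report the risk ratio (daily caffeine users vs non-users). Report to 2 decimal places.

RR: 2.88

daily caffeine users with the outcome: 107 − 24 = 83
daily caffeine users without the outcome: 300 − 83 = 217
non-users without the outcome: 250 − 24 = 226
risk, daily caffeine users = 83/300 = 0.2767
risk, non-users = 24/250 = 0.0960
RR = 0.2767 / 0.0960 = 2.88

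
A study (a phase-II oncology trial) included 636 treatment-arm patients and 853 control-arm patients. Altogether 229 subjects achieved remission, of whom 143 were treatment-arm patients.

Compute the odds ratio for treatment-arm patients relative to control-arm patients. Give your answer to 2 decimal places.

2.59

treatment-arm patients without the outcome: 636 − 143 = 493
control-arm patients with the outcome: 229 − 143 = 86
control-arm patients without the outcome: 853 − 86 = 767
odds, treatment-arm patients = 143/493 = 0.2901
odds, control-arm patients = 86/767 = 0.1121
OR = 0.2901 / 0.1121 = 2.59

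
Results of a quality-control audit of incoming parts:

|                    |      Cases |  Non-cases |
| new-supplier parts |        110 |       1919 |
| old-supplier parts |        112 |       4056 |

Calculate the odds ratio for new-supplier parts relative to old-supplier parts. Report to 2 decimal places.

odds, new-supplier parts = 110/1919 = 0.05732
odds, old-supplier parts = 112/4056 = 0.02761
OR = 0.05732 / 0.02761 = 2.08

OR ≈ 2.08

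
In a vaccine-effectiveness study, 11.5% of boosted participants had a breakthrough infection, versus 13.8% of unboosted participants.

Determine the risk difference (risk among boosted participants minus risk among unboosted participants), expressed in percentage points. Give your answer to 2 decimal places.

risk difference = 0.1150 − 0.1380 = -0.0230 → -2.30 percentage points

-2.30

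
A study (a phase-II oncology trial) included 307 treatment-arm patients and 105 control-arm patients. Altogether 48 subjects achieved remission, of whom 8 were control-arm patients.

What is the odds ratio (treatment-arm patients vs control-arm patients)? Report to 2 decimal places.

OR: 1.82

treatment-arm patients with the outcome: 48 − 8 = 40
treatment-arm patients without the outcome: 307 − 40 = 267
control-arm patients without the outcome: 105 − 8 = 97
OR = (40 × 97) / (267 × 8) = 3880/2136 ≈ 1.82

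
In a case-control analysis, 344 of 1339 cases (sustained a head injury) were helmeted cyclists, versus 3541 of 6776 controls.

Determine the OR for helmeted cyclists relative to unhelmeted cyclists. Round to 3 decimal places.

OR = (344 × 3235) / (3541 × 995) = 1112840/3523295 ≈ 0.316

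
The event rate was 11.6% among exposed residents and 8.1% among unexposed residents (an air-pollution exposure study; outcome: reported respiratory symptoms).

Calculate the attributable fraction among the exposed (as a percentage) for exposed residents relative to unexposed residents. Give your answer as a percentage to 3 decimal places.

AR% = (0.1160 − 0.0810) / 0.1160 = 0.3017 → 30.172%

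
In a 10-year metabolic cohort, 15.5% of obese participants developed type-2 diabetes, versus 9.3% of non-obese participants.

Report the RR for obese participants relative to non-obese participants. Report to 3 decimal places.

RR = 0.1550 / 0.0930 = 1.667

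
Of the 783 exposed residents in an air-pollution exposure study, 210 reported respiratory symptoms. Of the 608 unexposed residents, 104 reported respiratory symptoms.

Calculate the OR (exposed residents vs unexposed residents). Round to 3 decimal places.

OR = (210 × 504) / (573 × 104) = 105840/59592 ≈ 1.776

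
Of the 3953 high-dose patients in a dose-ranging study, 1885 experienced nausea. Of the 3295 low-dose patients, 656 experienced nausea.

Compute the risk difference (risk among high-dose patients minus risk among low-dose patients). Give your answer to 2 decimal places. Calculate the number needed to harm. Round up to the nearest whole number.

RD = 0.28; NNH = 4

risk, high-dose patients = 1885/3953 = 0.4769
risk, low-dose patients = 656/3295 = 0.1991
risk difference = 0.4769 − 0.1991 = 0.28
absolute risk difference = 0.277763
1 / 0.277763 = 3.600 → round up → 4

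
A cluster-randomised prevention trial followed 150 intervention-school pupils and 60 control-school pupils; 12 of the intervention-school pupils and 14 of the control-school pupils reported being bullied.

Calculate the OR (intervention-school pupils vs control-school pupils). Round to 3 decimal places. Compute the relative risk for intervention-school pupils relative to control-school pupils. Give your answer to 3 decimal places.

OR = 0.286; RR = 0.343

odds, intervention-school pupils = 12/138 = 0.0870
odds, control-school pupils = 14/46 = 0.3043
OR = 0.0870 / 0.3043 = 0.286
risk, intervention-school pupils = 12/150 = 0.0800
risk, control-school pupils = 14/60 = 0.2333
RR = 0.0800 / 0.2333 = 0.343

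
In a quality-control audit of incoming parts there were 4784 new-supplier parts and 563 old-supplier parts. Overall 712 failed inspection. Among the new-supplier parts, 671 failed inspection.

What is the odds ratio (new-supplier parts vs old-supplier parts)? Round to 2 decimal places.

OR ≈ 2.08

new-supplier parts without the outcome: 4784 − 671 = 4113
old-supplier parts with the outcome: 712 − 671 = 41
old-supplier parts without the outcome: 563 − 41 = 522
odds, new-supplier parts = 671/4113 = 0.1631
odds, old-supplier parts = 41/522 = 0.0785
OR = 0.1631 / 0.0785 = 2.08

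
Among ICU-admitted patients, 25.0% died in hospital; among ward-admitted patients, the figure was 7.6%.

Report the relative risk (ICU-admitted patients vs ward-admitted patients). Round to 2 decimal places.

RR = 0.2500 / 0.0760 = 3.29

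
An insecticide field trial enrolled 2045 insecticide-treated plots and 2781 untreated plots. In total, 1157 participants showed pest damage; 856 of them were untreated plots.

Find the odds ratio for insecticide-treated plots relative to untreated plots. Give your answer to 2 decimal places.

insecticide-treated plots with the outcome: 1157 − 856 = 301
insecticide-treated plots without the outcome: 2045 − 301 = 1744
untreated plots without the outcome: 2781 − 856 = 1925
OR = (301 × 1925) / (1744 × 856) = 579425/1492864 ≈ 0.39

0.39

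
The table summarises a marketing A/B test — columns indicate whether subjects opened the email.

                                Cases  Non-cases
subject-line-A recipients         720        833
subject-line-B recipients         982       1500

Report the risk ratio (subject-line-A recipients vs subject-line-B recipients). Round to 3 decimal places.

1.172

risk, subject-line-A recipients = 720/1553 = 0.4636
risk, subject-line-B recipients = 982/2482 = 0.3956
RR = 0.4636 / 0.3956 = 1.172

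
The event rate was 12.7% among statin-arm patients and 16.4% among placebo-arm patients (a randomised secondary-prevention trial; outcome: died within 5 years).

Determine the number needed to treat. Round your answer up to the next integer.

absolute risk difference = 0.037000
1 / 0.037000 = 27.027 → round up → 28

NNT: 28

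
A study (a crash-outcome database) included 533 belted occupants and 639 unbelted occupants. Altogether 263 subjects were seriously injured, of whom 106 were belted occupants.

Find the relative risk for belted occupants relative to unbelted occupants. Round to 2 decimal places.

0.81

belted occupants without the outcome: 533 − 106 = 427
unbelted occupants with the outcome: 263 − 106 = 157
unbelted occupants without the outcome: 639 − 157 = 482
risk, belted occupants = 106/533 = 0.1989
risk, unbelted occupants = 157/639 = 0.2457
RR = 0.1989 / 0.2457 = 0.81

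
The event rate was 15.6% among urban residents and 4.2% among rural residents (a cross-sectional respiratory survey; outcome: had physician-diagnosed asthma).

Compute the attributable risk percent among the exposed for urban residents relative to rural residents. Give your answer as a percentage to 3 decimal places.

AR% = (0.15600 − 0.04200) / 0.15600 = 0.7308 → 73.077%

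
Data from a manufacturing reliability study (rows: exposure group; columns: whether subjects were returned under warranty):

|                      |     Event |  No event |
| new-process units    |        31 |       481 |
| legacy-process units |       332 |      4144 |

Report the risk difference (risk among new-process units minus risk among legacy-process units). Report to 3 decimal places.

-0.014

risk, new-process units = 31/512 = 0.0605
risk, legacy-process units = 332/4476 = 0.0742
risk difference = 0.0605 − 0.0742 = -0.014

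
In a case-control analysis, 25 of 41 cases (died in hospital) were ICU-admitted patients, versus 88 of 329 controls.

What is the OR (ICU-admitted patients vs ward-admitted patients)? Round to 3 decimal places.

OR = (25 × 241) / (88 × 16) = 6025/1408 ≈ 4.279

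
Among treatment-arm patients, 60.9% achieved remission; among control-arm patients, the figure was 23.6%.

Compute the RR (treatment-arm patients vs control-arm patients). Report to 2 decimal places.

RR = 0.6090 / 0.2360 = 2.58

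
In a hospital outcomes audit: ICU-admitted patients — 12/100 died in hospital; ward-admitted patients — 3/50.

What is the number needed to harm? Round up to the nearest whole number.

17

risk, ICU-admitted patients = 12/100 = 0.120000
risk, ward-admitted patients = 3/50 = 0.060000
absolute risk difference = 0.060000
1 / 0.060000 = 16.667 → round up → 17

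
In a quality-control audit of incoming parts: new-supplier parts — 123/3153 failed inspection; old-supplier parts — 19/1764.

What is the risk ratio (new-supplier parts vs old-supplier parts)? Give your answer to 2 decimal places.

risk, new-supplier parts = 123/3153 = 0.03901
risk, old-supplier parts = 19/1764 = 0.01077
RR = 0.03901 / 0.01077 = 3.62

3.62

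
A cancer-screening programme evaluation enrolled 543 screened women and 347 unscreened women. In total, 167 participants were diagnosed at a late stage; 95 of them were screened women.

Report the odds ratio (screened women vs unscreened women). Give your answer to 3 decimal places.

OR = 0.810

screened women without the outcome: 543 − 95 = 448
unscreened women with the outcome: 167 − 95 = 72
unscreened women without the outcome: 347 − 72 = 275
OR = (95 × 275) / (448 × 72) = 26125/32256 ≈ 0.810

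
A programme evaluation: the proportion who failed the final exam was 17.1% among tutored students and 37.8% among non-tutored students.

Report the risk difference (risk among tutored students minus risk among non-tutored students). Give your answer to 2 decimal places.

risk difference = 0.1710 − 0.3780 = -0.21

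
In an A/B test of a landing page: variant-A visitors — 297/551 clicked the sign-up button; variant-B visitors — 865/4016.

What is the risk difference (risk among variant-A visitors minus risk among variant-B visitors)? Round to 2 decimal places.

RD: 0.32

risk, variant-A visitors = 297/551 = 0.5390
risk, variant-B visitors = 865/4016 = 0.2154
risk difference = 0.5390 − 0.2154 = 0.32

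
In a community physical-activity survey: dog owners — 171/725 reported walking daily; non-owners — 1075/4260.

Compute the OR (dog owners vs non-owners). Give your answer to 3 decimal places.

OR = (171 × 3185) / (554 × 1075) = 544635/595550 ≈ 0.915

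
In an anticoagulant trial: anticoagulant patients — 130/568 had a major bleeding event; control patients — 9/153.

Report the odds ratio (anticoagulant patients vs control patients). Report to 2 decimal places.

OR = (130 × 144) / (438 × 9) = 18720/3942 ≈ 4.75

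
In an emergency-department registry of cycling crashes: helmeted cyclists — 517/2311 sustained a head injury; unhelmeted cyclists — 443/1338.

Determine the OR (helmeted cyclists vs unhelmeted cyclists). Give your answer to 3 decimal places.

0.582

odds, helmeted cyclists = 517/1794 = 0.2882
odds, unhelmeted cyclists = 443/895 = 0.4950
OR = 0.2882 / 0.4950 = 0.582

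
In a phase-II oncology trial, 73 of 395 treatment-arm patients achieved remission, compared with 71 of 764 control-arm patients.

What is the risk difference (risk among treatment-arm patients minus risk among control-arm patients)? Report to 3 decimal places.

risk, treatment-arm patients = 73/395 = 0.1848
risk, control-arm patients = 71/764 = 0.0929
risk difference = 0.1848 − 0.0929 = 0.092

0.092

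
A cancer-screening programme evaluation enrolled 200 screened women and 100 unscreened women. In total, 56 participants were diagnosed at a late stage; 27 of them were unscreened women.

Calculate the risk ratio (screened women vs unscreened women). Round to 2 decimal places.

screened women with the outcome: 56 − 27 = 29
screened women without the outcome: 200 − 29 = 171
unscreened women without the outcome: 100 − 27 = 73
risk, screened women = 29/200 = 0.1450
risk, unscreened women = 27/100 = 0.2700
RR = 0.1450 / 0.2700 = 0.54

0.54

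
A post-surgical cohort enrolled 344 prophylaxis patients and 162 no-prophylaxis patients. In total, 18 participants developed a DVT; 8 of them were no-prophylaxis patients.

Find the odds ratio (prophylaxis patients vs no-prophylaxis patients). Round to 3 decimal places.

prophylaxis patients with the outcome: 18 − 8 = 10
prophylaxis patients without the outcome: 344 − 10 = 334
no-prophylaxis patients without the outcome: 162 − 8 = 154
OR = (10 × 154) / (334 × 8) = 1540/2672 ≈ 0.576

OR: 0.576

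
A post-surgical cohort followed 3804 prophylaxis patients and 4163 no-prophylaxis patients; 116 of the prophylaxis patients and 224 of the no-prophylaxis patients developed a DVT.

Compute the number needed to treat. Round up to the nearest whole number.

risk, prophylaxis patients = 116/3804 = 0.030494
risk, no-prophylaxis patients = 224/4163 = 0.053807
absolute risk difference = 0.023313
1 / 0.023313 = 42.895 → round up → 43

43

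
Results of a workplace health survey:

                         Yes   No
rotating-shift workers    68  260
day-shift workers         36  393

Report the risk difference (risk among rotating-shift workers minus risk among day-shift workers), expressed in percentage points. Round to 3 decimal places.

12.340

risk, rotating-shift workers = 68/328 = 0.2073
risk, day-shift workers = 36/429 = 0.0839
risk difference = 0.2073 − 0.0839 = 0.1234 → 12.340 percentage points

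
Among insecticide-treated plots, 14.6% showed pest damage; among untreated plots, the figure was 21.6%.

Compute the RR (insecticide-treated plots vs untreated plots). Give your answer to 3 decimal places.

RR = 0.1460 / 0.2160 = 0.676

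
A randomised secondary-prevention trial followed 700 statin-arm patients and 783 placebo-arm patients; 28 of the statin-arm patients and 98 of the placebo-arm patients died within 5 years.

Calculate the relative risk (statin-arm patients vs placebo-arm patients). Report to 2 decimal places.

RR: 0.32

risk, statin-arm patients = 28/700 = 0.04000
risk, placebo-arm patients = 98/783 = 0.12516
RR = 0.04000 / 0.12516 = 0.32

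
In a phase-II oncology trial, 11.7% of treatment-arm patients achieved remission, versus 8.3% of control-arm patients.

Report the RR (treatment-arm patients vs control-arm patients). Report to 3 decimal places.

RR = 0.1170 / 0.0830 = 1.410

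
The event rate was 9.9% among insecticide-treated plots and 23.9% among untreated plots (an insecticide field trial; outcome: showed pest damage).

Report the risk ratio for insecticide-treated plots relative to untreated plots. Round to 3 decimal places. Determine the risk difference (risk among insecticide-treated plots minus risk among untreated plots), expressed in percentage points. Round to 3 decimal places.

RR = 0.0990 / 0.2390 = 0.414
risk difference = 0.0990 − 0.2390 = -0.1400 → -14.000 percentage points

RR = 0.414; RD = -14.000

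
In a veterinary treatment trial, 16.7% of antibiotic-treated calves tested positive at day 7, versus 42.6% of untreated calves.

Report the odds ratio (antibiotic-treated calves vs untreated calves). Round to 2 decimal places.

odds, antibiotic-treated calves = 0.1670/0.8330 = 0.2005
odds, untreated calves = 0.4260/0.5740 = 0.7422
OR = 0.2005 / 0.7422 = 0.27

0.27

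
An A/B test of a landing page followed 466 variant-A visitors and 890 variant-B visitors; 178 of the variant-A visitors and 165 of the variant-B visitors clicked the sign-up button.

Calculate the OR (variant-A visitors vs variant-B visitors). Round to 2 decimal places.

odds, variant-A visitors = 178/288 = 0.6181
odds, variant-B visitors = 165/725 = 0.2276
OR = 0.6181 / 0.2276 = 2.72

2.72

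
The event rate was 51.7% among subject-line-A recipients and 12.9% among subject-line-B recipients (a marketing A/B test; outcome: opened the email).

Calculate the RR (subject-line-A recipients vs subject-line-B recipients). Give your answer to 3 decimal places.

RR = 0.5170 / 0.1290 = 4.008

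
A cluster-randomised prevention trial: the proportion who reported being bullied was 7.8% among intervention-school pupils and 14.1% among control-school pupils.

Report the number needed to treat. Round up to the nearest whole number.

absolute risk difference = 0.063000
1 / 0.063000 = 15.873 → round up → 16

16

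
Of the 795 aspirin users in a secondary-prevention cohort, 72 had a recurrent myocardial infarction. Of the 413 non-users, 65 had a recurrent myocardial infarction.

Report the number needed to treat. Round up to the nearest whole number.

risk, aspirin users = 72/795 = 0.090566
risk, non-users = 65/413 = 0.157385
absolute risk difference = 0.066819
1 / 0.066819 = 14.966 → round up → 15

15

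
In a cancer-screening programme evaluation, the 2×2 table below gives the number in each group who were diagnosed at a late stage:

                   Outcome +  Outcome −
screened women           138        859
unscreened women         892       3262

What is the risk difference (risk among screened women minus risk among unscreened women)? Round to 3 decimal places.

-0.076

risk, screened women = 138/997 = 0.1384
risk, unscreened women = 892/4154 = 0.2147
risk difference = 0.1384 − 0.2147 = -0.076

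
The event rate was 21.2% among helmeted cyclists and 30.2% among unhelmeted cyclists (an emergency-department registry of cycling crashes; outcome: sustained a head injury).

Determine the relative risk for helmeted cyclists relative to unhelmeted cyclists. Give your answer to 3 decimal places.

RR = 0.2120 / 0.3020 = 0.702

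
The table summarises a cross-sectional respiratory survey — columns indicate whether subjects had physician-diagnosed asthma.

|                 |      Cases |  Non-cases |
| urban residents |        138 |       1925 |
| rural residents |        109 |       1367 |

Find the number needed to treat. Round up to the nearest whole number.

risk, urban residents = 138/2063 = 0.066893
risk, rural residents = 109/1476 = 0.073848
absolute risk difference = 0.006955
1 / 0.006955 = 143.781 → round up → 144

144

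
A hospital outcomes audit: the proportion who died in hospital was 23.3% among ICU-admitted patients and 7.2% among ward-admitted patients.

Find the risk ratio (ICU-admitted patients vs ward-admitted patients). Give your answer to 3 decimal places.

RR = 0.2330 / 0.0720 = 3.236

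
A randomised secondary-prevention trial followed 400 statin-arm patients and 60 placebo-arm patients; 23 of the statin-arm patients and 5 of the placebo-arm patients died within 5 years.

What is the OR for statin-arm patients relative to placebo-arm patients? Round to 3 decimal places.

OR ≈ 0.671

odds, statin-arm patients = 23/377 = 0.0610
odds, placebo-arm patients = 5/55 = 0.0909
OR = 0.0610 / 0.0909 = 0.671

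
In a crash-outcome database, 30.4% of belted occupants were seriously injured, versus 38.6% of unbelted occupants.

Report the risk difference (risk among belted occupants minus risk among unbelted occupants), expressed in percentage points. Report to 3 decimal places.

RD = -8.200

risk difference = 0.3040 − 0.3860 = -0.0820 → -8.200 percentage points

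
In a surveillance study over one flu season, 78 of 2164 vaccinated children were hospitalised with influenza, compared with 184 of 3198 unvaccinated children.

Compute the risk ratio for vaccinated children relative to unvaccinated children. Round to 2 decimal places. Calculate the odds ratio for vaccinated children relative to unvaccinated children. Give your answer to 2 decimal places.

RR = 0.63; OR = 0.61

risk, vaccinated children = 78/2164 = 0.03604
risk, unvaccinated children = 184/3198 = 0.05754
RR = 0.03604 / 0.05754 = 0.63
odds, vaccinated children = 78/2086 = 0.03739
odds, unvaccinated children = 184/3014 = 0.06105
OR = 0.03739 / 0.06105 = 0.61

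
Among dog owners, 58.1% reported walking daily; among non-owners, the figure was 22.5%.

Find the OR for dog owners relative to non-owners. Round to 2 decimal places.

odds, dog owners = 0.5810/0.4190 = 1.3866
odds, non-owners = 0.2250/0.7750 = 0.2903
OR = 1.3866 / 0.2903 = 4.78

OR: 4.78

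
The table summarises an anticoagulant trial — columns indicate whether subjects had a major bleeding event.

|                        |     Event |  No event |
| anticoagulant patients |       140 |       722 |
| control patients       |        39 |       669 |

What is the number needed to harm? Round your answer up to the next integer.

risk, anticoagulant patients = 140/862 = 0.162413
risk, control patients = 39/708 = 0.055085
absolute risk difference = 0.107328
1 / 0.107328 = 9.317 → round up → 10

NNH ≈ 10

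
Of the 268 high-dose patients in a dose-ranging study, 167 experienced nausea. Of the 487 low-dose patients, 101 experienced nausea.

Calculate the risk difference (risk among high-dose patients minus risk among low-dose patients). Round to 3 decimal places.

RD: 0.416

risk, high-dose patients = 167/268 = 0.6231
risk, low-dose patients = 101/487 = 0.2074
risk difference = 0.6231 − 0.2074 = 0.416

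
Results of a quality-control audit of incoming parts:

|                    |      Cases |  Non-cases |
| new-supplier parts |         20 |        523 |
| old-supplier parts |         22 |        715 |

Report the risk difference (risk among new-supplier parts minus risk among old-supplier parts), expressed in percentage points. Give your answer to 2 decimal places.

RD: 0.70

risk, new-supplier parts = 20/543 = 0.03683
risk, old-supplier parts = 22/737 = 0.02985
risk difference = 0.03683 − 0.02985 = 0.00698 → 0.70 percentage points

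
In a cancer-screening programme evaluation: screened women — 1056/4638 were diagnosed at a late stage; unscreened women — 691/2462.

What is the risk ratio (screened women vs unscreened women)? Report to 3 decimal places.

risk, screened women = 1056/4638 = 0.2277
risk, unscreened women = 691/2462 = 0.2807
RR = 0.2277 / 0.2807 = 0.811

0.811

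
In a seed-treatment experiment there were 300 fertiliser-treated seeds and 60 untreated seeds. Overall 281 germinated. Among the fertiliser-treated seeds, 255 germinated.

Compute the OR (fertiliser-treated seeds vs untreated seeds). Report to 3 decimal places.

fertiliser-treated seeds without the outcome: 300 − 255 = 45
untreated seeds with the outcome: 281 − 255 = 26
untreated seeds without the outcome: 60 − 26 = 34
OR = (255 × 34) / (45 × 26) = 8670/1170 ≈ 7.410

OR ≈ 7.410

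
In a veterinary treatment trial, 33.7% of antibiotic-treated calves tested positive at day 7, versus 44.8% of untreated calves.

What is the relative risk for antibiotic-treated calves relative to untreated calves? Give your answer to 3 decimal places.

RR = 0.3370 / 0.4480 = 0.752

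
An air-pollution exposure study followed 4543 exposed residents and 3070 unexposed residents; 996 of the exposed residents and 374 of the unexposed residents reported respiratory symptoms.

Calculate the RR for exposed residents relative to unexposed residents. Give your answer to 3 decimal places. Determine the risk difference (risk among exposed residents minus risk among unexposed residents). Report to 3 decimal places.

risk, exposed residents = 996/4543 = 0.2192
risk, unexposed residents = 374/3070 = 0.1218
RR = 0.2192 / 0.1218 = 1.800
risk difference = 0.2192 − 0.1218 = 0.097

RR = 1.800; RD = 0.097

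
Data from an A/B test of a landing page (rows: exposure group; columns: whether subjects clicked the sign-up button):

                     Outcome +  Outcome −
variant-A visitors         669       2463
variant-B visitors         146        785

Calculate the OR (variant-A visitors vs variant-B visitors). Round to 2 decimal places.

OR = (669 × 785) / (2463 × 146) = 525165/359598 ≈ 1.46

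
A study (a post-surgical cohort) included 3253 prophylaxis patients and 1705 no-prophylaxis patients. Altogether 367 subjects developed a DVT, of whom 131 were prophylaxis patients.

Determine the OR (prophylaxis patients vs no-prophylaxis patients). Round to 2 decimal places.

prophylaxis patients without the outcome: 3253 − 131 = 3122
no-prophylaxis patients with the outcome: 367 − 131 = 236
no-prophylaxis patients without the outcome: 1705 − 236 = 1469
odds, prophylaxis patients = 131/3122 = 0.04196
odds, no-prophylaxis patients = 236/1469 = 0.16065
OR = 0.04196 / 0.16065 = 0.26

0.26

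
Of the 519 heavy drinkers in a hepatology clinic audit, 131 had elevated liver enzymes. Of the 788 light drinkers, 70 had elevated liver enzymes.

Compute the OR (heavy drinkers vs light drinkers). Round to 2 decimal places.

3.46

odds, heavy drinkers = 131/388 = 0.3376
odds, light drinkers = 70/718 = 0.0975
OR = 0.3376 / 0.0975 = 3.46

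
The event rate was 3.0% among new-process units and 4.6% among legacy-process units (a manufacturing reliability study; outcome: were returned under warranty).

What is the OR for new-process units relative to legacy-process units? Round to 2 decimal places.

OR = 0.64

odds, new-process units = 0.03000/0.97000 = 0.03093
odds, legacy-process units = 0.04600/0.95400 = 0.04822
OR = 0.03093 / 0.04822 = 0.64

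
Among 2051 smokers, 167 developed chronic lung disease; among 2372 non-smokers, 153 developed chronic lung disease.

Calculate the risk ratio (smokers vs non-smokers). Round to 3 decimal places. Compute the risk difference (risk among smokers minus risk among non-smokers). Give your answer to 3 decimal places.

RR = 1.262; RD = 0.017

risk, smokers = 167/2051 = 0.0814
risk, non-smokers = 153/2372 = 0.0645
RR = 0.0814 / 0.0645 = 1.262
risk difference = 0.0814 − 0.0645 = 0.017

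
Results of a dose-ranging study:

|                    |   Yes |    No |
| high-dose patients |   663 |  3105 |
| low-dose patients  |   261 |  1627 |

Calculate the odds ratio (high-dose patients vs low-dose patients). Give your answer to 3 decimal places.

OR: 1.331

odds, high-dose patients = 663/3105 = 0.2135
odds, low-dose patients = 261/1627 = 0.1604
OR = 0.2135 / 0.1604 = 1.331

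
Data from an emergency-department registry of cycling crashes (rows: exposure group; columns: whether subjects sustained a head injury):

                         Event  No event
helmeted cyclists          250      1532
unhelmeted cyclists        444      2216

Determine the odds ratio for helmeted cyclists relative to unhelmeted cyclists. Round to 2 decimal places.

OR = (250 × 2216) / (1532 × 444) = 554000/680208 ≈ 0.81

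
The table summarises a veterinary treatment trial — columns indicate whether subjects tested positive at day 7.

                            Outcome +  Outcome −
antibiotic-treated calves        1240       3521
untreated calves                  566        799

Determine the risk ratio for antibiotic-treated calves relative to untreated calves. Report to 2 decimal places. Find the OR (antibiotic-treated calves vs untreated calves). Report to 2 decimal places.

risk, antibiotic-treated calves = 1240/4761 = 0.2604
risk, untreated calves = 566/1365 = 0.4147
RR = 0.2604 / 0.4147 = 0.63
OR = (1240 × 799) / (3521 × 566) = 990760/1992886 ≈ 0.50

RR = 0.63; OR = 0.50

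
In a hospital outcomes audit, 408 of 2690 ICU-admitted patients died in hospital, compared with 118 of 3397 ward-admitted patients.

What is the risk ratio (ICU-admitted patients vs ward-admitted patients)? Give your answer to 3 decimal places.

4.366

risk, ICU-admitted patients = 408/2690 = 0.15167
risk, ward-admitted patients = 118/3397 = 0.03474
RR = 0.15167 / 0.03474 = 4.366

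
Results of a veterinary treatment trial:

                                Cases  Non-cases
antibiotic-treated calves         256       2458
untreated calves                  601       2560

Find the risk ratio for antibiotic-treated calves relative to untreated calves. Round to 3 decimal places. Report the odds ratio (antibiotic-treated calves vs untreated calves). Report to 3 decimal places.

RR = 0.496; OR = 0.444

risk, antibiotic-treated calves = 256/2714 = 0.0943
risk, untreated calves = 601/3161 = 0.1901
RR = 0.0943 / 0.1901 = 0.496
OR = (256 × 2560) / (2458 × 601) = 655360/1477258 ≈ 0.444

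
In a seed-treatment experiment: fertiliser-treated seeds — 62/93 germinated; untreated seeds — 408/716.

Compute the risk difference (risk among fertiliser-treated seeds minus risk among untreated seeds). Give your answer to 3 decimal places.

RD = 0.097

risk, fertiliser-treated seeds = 62/93 = 0.6667
risk, untreated seeds = 408/716 = 0.5698
risk difference = 0.6667 − 0.5698 = 0.097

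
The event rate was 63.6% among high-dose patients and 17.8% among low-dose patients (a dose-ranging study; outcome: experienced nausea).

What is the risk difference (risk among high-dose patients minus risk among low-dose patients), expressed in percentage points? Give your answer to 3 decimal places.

45.800

risk difference = 0.6360 − 0.1780 = 0.4580 → 45.800 percentage points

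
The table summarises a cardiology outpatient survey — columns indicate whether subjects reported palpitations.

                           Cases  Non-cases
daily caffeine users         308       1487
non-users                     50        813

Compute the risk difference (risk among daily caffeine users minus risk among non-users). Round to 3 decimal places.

RD ≈ 0.114

risk, daily caffeine users = 308/1795 = 0.1716
risk, non-users = 50/863 = 0.0579
risk difference = 0.1716 − 0.0579 = 0.114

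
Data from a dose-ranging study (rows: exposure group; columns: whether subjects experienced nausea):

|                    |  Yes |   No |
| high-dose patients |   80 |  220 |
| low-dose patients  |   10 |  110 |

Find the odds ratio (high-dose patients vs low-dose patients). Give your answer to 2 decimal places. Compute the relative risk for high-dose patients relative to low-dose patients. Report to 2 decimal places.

OR = (80 × 110) / (220 × 10) = 8800/2200 ≈ 4.00
risk, high-dose patients = 80/300 = 0.2667
risk, low-dose patients = 10/120 = 0.0833
RR = 0.2667 / 0.0833 = 3.20

OR = 4.00; RR = 3.20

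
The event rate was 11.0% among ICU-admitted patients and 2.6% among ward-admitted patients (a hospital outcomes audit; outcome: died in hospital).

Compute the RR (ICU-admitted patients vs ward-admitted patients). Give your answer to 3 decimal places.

RR = 0.11000 / 0.02600 = 4.231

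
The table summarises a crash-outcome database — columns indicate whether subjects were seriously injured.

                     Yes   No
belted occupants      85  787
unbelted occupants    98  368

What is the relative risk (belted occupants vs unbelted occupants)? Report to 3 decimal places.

RR ≈ 0.464

risk, belted occupants = 85/872 = 0.0975
risk, unbelted occupants = 98/466 = 0.2103
RR = 0.0975 / 0.2103 = 0.464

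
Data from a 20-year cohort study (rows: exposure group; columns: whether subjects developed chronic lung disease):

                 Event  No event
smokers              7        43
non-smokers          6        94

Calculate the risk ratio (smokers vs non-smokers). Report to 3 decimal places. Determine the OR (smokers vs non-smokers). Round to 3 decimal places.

risk, smokers = 7/50 = 0.1400
risk, non-smokers = 6/100 = 0.0600
RR = 0.1400 / 0.0600 = 2.333
OR = (7 × 94) / (43 × 6) = 658/258 ≈ 2.550

RR = 2.333; OR = 2.550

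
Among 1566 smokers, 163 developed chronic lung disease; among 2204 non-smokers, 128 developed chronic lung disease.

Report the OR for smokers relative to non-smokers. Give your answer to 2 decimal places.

odds, smokers = 163/1403 = 0.1162
odds, non-smokers = 128/2076 = 0.0617
OR = 0.1162 / 0.0617 = 1.88

1.88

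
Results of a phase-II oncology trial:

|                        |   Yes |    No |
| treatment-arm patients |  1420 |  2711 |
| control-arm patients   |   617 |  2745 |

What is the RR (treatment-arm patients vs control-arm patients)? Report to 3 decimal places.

risk, treatment-arm patients = 1420/4131 = 0.3437
risk, control-arm patients = 617/3362 = 0.1835
RR = 0.3437 / 0.1835 = 1.873

RR ≈ 1.873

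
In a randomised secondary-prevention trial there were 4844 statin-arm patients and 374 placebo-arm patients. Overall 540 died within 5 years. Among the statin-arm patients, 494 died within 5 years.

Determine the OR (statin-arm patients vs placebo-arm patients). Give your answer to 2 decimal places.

0.81

statin-arm patients without the outcome: 4844 − 494 = 4350
placebo-arm patients with the outcome: 540 − 494 = 46
placebo-arm patients without the outcome: 374 − 46 = 328
OR = (494 × 328) / (4350 × 46) = 162032/200100 ≈ 0.81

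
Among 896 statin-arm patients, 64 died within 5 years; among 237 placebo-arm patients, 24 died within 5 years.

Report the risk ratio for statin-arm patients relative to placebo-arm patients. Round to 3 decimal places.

risk, statin-arm patients = 64/896 = 0.0714
risk, placebo-arm patients = 24/237 = 0.1013
RR = 0.0714 / 0.1013 = 0.705

RR = 0.705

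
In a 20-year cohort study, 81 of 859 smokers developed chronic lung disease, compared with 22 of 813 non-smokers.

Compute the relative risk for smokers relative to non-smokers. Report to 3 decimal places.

risk, smokers = 81/859 = 0.09430
risk, non-smokers = 22/813 = 0.02706
RR = 0.09430 / 0.02706 = 3.485

3.485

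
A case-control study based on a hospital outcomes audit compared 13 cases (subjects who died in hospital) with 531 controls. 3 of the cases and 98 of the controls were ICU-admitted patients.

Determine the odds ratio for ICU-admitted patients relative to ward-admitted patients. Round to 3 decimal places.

odds, ICU-admitted patients = 3/98 = 0.03061
odds, ward-admitted patients = 10/433 = 0.02309
OR = 0.03061 / 0.02309 = 1.326

OR = 1.326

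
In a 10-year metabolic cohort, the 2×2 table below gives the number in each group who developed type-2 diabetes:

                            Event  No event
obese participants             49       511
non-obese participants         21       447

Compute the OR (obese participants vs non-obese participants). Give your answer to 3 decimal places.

OR = (49 × 447) / (511 × 21) = 21903/10731 ≈ 2.041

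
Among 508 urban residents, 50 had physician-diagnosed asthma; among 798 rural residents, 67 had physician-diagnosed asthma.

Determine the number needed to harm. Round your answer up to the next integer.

risk, urban residents = 50/508 = 0.098425
risk, rural residents = 67/798 = 0.083960
absolute risk difference = 0.014465
1 / 0.014465 = 69.132 → round up → 70

70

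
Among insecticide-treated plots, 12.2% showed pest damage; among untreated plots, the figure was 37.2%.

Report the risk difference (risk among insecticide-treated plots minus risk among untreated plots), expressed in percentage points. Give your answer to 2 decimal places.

risk difference = 0.1220 − 0.3720 = -0.2500 → -25.00 percentage points

RD: -25.00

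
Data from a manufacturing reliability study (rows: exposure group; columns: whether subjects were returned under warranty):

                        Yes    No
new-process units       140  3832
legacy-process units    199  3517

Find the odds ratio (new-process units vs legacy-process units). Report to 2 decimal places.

0.65

odds, new-process units = 140/3832 = 0.03653
odds, legacy-process units = 199/3517 = 0.05658
OR = 0.03653 / 0.05658 = 0.65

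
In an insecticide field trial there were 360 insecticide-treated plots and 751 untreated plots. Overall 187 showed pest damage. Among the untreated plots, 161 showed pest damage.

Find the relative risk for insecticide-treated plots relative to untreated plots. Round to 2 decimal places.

0.34

insecticide-treated plots with the outcome: 187 − 161 = 26
insecticide-treated plots without the outcome: 360 − 26 = 334
untreated plots without the outcome: 751 − 161 = 590
risk, insecticide-treated plots = 26/360 = 0.0722
risk, untreated plots = 161/751 = 0.2144
RR = 0.0722 / 0.2144 = 0.34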